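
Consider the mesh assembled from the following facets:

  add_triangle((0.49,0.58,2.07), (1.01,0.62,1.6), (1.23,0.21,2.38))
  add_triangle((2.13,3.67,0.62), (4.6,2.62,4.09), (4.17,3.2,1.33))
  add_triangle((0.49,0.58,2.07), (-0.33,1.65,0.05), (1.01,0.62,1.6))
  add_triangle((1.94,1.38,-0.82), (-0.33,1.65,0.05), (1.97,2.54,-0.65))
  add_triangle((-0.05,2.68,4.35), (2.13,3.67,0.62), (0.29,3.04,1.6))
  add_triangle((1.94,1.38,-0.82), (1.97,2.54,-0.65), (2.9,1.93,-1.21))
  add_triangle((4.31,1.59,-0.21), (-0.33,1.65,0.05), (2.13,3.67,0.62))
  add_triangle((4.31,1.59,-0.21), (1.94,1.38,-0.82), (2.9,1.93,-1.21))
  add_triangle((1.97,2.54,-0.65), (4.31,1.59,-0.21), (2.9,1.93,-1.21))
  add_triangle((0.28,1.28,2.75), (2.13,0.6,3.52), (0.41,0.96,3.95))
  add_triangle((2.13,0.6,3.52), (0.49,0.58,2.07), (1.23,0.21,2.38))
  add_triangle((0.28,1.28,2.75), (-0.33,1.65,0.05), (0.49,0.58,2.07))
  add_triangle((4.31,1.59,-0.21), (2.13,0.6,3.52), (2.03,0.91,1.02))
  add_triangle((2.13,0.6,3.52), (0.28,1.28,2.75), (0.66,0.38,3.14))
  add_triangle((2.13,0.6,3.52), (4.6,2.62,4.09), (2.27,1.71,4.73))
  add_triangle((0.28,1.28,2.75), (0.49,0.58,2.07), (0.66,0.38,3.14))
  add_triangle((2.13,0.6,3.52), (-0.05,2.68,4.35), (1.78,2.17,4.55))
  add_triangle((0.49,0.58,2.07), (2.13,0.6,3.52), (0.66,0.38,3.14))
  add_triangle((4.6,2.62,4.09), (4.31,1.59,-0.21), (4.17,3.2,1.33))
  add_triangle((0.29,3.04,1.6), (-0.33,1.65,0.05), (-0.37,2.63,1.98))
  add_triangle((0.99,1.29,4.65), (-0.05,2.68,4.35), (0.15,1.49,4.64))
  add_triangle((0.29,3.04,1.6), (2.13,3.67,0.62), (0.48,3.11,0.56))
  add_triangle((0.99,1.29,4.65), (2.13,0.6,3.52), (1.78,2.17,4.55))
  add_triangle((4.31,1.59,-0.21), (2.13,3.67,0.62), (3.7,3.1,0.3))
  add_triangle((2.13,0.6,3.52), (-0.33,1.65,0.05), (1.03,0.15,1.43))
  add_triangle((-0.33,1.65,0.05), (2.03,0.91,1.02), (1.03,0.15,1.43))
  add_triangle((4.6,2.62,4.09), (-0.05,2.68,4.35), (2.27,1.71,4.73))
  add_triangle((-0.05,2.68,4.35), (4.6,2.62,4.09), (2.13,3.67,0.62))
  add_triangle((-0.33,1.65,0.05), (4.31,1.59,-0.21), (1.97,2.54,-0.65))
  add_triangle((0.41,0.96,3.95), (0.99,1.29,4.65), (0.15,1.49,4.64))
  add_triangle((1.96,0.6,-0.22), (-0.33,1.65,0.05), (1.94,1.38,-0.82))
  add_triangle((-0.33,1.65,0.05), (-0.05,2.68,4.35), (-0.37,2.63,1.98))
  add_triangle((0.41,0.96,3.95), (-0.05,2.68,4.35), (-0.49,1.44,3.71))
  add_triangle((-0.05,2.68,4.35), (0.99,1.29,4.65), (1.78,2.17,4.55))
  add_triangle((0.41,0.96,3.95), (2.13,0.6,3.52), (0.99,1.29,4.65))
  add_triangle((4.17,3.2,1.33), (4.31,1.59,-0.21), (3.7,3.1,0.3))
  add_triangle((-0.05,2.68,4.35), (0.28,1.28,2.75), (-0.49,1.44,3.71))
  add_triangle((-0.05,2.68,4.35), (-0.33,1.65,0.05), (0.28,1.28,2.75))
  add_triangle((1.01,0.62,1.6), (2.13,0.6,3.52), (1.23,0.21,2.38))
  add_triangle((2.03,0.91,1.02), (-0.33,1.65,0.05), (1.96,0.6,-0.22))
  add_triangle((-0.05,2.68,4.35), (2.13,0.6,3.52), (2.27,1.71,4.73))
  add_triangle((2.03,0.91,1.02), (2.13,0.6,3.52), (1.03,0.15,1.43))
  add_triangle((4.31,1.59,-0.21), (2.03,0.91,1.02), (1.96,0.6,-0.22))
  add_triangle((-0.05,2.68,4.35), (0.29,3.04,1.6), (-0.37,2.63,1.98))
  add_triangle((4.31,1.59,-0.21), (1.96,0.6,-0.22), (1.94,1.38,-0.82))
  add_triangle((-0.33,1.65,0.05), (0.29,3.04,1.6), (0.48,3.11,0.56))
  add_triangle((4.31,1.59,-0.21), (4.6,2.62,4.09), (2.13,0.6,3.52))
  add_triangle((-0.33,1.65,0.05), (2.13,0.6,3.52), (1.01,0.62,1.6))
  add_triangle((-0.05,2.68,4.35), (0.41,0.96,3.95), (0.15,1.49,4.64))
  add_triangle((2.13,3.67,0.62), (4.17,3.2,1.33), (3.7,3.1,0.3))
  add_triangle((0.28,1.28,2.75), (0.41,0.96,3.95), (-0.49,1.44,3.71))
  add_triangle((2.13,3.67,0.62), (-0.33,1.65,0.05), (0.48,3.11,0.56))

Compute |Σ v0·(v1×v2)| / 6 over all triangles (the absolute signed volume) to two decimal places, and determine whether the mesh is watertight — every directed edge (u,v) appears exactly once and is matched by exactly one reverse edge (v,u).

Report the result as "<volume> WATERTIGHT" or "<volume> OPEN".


Per-triangle v0·(v1×v2)/6:
  t1: -0.1390
  t2: +3.6729
  t3: -0.3765
  t4: +0.1443
  t5: +2.4477
  t6: +0.0137
  t7: +0.8509
  t8: -0.0617
  t9: +1.0497
  t10: -0.7096
  t11: +0.1156
  t12: -0.1493
  t13: -0.5687
  t14: +0.7162
  t15: +1.7947
  t16: -0.0786
  t17: -1.0874
  t18: -0.2347
  t19: +4.1329
  t20: +0.4046
  t21: +0.8032
  t22: +0.8493
  t23: +1.2080
  t24: +0.0930
  t25: -0.1388
  t26: -0.5778
  t27: +4.2256
  t28: +10.9224
  t29: +0.7493
  t30: +0.1559
  t31: -0.3478
  t32: -0.0708
  t33: +0.7571
  t34: +1.6130
  t35: +0.2711
  t36: +1.3376
  t37: -0.3254
  t38: -0.2669
  t39: -0.0380
  t40: -0.7126
  t41: +0.7487
  t42: +0.1488
  t43: +0.0845
  t44: +0.8324
  t45: +0.1235
  t46: +0.3419
  t47: +2.9784
  t48: +0.1137
  t49: -0.2347
  t50: +1.2343
  t51: -0.3504
  t52: +0.2126
Σ = +38.6787 → |volume| = 38.68

Directed edges: 156 total, each appears once with its reverse present → watertight.

38.68 WATERTIGHT


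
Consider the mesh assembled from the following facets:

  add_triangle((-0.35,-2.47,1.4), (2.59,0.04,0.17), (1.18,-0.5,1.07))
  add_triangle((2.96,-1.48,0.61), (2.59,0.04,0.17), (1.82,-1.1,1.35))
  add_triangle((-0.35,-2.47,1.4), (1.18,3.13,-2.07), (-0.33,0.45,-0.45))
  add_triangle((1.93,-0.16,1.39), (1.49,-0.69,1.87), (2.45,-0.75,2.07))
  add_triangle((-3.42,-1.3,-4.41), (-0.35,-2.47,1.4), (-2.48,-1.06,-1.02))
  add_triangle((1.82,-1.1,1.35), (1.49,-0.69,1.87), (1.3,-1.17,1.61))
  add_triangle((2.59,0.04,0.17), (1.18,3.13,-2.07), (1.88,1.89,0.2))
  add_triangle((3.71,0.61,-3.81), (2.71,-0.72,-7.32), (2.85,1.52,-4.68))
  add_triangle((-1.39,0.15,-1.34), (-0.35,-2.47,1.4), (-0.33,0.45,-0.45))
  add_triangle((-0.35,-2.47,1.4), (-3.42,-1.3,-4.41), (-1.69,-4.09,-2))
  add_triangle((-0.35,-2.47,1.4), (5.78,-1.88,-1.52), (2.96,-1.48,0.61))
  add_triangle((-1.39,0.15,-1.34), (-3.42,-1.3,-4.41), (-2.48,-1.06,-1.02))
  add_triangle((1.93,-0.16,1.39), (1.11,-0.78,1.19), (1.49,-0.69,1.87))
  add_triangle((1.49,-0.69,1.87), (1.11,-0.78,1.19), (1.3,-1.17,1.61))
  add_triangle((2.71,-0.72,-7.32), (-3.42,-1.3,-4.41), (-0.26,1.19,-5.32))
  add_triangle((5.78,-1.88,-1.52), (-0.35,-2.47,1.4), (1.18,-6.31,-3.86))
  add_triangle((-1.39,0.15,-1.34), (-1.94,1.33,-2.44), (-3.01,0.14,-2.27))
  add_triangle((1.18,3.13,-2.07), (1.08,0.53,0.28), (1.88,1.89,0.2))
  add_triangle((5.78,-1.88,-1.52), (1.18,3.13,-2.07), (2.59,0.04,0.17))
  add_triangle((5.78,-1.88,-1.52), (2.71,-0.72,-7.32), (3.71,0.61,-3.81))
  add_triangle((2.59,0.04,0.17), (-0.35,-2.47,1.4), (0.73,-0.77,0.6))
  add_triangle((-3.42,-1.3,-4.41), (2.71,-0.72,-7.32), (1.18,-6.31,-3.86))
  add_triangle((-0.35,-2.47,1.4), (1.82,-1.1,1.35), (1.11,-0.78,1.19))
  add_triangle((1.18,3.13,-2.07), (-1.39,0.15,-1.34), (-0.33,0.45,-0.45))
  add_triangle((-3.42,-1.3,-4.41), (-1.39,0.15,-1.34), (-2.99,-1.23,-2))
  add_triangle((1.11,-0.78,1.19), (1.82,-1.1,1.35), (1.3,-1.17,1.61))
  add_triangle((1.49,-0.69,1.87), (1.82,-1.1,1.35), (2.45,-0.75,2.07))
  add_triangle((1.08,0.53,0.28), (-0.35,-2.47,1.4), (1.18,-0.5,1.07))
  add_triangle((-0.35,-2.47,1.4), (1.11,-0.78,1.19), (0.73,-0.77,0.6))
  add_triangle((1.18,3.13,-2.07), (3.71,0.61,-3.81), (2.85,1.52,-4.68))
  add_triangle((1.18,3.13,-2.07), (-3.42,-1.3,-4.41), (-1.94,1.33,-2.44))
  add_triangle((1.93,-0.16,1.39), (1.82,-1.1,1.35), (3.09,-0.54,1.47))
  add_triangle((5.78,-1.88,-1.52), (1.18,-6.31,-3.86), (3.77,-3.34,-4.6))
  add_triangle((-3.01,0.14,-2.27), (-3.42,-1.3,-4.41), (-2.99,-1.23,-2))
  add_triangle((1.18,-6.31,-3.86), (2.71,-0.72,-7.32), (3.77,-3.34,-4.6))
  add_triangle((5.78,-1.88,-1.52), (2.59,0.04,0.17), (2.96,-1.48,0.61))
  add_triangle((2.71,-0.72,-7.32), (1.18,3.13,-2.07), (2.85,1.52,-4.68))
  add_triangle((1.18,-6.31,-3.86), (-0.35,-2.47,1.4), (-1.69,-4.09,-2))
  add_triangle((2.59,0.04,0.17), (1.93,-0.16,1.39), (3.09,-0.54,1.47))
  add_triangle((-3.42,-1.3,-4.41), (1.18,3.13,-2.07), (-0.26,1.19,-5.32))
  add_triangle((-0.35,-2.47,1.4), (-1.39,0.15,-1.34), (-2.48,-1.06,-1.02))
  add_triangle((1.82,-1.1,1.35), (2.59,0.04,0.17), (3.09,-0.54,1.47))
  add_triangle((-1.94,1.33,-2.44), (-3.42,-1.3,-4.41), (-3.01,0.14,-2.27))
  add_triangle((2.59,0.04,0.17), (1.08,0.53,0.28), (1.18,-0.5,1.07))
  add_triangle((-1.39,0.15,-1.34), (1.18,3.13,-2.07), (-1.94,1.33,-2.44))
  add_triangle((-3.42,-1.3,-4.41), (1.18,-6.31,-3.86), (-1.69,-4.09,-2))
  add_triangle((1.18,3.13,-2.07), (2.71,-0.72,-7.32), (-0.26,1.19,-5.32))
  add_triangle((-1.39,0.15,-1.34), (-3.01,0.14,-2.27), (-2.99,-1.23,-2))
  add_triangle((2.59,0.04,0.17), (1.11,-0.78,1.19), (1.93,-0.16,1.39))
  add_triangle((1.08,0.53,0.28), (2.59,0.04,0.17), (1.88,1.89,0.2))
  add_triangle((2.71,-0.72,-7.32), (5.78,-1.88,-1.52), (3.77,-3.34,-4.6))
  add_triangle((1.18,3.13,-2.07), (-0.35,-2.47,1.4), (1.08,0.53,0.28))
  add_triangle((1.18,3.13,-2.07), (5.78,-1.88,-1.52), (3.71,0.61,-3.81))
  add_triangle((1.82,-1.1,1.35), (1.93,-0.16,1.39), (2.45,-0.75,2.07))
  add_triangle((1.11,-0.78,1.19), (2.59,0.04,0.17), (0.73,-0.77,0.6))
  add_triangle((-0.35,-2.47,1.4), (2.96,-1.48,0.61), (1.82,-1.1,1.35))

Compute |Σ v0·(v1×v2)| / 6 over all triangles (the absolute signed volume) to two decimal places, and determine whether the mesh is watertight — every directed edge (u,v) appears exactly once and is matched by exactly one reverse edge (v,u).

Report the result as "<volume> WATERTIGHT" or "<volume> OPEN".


Per-triangle v0·(v1×v2)/6:
  t1: +0.7376
  t2: +0.6080
  t3: -0.1071
  t4: +0.0845
  t5: +2.7773
  t6: +0.1304
  t7: +1.8280
  t8: +4.2131
  t9: +0.0902
  t10: +3.3994
  t11: +2.8042
  t12: +0.8724
  t13: -0.1052
  t14: -0.0272
  t15: +12.9173
  t16: +16.3025
  t17: -0.1396
  t18: -0.2818
  t19: +4.3768
  t20: +11.1227
  t21: -0.1075
  t22: +36.2928
  t23: +0.2433
  t24: +0.2084
  t25: -0.7416
  t26: -0.0214
  t27: +0.1534
  t28: -0.0265
  t29: -0.1762
  t30: +2.6248
  t31: +4.3266
  t32: +0.2342
  t33: +13.3729
  t34: +1.4440
  t35: +15.8320
  t36: +1.6043
  t37: +3.5450
  t38: +7.0866
  t39: +0.2167
  t40: +4.9803
  t41: -0.2620
  t42: +0.3049
  t43: +1.8538
  t44: +0.2667
  t45: -0.4028
  t46: +11.2659
  t47: +9.9322
  t48: -0.1894
  t49: -0.3432
  t50: +0.1510
  t51: +14.0156
  t52: -0.2984
  t53: +6.5146
  t54: +0.0864
  t55: -0.1868
  t56: +1.1342
Σ = +196.5384 → |volume| = 196.54

Directed edges: 168 total, each appears once with its reverse present → watertight.

196.54 WATERTIGHT


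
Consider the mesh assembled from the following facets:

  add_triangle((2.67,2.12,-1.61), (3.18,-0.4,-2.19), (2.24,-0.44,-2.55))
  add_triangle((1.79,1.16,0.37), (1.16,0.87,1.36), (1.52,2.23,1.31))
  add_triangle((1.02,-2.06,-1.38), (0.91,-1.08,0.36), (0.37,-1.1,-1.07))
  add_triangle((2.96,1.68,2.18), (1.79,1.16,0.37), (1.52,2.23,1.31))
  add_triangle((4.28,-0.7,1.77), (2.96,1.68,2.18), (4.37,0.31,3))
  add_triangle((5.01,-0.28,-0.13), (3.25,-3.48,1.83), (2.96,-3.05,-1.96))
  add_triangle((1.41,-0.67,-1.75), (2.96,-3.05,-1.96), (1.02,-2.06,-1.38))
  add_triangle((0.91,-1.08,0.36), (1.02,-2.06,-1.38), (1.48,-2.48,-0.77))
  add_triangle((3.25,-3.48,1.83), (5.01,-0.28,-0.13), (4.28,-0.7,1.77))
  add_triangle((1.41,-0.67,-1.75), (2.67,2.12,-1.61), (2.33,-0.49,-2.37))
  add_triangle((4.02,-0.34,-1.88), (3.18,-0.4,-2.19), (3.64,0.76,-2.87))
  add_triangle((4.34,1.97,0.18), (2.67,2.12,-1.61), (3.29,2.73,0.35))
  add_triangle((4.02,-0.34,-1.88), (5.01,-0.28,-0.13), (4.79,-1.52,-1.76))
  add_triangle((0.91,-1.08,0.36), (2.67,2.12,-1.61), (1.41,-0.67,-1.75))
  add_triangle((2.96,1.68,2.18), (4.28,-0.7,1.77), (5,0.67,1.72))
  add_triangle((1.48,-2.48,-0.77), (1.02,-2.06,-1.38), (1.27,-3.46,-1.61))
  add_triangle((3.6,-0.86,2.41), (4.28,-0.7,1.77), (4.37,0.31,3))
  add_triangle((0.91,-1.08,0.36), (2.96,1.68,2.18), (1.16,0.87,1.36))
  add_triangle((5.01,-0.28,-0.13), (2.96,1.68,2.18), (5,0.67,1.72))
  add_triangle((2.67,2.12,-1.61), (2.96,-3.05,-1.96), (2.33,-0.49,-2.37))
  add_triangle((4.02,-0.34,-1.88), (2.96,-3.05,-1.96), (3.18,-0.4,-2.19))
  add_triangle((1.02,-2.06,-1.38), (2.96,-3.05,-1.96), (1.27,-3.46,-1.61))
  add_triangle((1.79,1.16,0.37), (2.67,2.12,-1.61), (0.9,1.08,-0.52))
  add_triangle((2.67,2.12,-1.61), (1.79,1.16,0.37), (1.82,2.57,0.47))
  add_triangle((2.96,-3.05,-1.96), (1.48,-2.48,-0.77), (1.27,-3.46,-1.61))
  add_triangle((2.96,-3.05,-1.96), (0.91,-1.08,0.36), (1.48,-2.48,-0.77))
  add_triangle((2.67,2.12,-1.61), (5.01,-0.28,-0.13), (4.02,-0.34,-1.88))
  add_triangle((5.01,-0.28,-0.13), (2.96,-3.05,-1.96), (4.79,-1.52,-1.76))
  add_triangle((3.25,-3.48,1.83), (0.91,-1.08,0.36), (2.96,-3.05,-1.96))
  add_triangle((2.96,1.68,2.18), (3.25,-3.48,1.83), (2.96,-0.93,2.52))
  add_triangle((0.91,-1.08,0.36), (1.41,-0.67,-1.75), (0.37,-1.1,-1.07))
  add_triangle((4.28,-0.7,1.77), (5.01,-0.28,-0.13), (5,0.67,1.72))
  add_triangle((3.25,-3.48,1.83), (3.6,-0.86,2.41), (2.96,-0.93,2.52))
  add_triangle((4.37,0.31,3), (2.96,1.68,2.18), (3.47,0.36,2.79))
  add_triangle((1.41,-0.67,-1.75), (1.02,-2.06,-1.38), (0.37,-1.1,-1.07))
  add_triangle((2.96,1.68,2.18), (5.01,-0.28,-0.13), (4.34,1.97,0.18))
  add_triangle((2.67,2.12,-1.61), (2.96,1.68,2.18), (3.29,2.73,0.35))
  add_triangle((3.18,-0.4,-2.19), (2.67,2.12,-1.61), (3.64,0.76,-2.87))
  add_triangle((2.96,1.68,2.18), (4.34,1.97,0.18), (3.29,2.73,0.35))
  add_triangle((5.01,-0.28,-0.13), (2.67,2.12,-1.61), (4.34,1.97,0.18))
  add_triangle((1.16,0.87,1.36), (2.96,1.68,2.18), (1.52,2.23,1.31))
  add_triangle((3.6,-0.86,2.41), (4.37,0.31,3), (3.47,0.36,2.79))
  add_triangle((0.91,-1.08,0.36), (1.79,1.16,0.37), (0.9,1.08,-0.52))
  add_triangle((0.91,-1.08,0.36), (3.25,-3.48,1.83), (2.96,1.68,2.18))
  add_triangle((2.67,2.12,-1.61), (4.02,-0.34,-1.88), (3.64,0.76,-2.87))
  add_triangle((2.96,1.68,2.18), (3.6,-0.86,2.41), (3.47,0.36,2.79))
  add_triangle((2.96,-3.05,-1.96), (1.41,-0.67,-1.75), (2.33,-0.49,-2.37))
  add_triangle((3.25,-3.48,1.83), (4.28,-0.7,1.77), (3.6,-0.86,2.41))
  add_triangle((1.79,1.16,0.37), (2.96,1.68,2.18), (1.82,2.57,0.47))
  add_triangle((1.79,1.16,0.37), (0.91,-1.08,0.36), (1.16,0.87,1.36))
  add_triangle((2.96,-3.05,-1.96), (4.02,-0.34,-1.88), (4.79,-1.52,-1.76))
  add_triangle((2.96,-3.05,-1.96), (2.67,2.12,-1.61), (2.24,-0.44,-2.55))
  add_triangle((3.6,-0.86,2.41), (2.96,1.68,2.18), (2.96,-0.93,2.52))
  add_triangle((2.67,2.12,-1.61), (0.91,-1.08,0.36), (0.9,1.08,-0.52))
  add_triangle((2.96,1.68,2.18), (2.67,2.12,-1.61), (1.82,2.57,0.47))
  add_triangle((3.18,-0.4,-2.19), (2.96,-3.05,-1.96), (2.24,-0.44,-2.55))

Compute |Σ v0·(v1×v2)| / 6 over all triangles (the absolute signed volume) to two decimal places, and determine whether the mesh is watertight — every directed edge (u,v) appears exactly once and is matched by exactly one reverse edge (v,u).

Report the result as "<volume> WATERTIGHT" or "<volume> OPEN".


Per-triangle v0·(v1×v2)/6:
  t1: +1.2920
  t2: -0.3809
  t3: +0.0221
  t4: +0.6532
  t5: +1.1426
  t6: +9.7975
  t7: +0.6785
  t8: -0.0211
  t9: +4.4441
  t10: +0.1685
  t11: +0.6054
  t12: +1.6794
  t13: +1.6993
  t14: -1.4454
  t15: +1.5513
  t16: -0.1969
  t17: +0.9041
  t18: +0.3659
  t19: +1.0612
  t20: +2.1367
  t21: +1.2678
  t22: +0.3650
  t23: +0.2383
  t24: -0.9078
  t25: +0.5852
  t26: +0.4388
  t27: +3.5129
  t28: +1.9706
  t29: +0.2173
  t30: -1.6188
  t31: -0.4164
  t32: +2.2030
  t33: +0.9197
  t34: +0.4244
  t35: +0.2013
  t36: +3.7185
  t37: -0.9038
  t38: -0.6204
  t39: +1.7882
  t40: +3.4009
  t41: +0.3212
  t42: +0.3262
  t43: -0.3262
  t44: -0.3710
  t45: +1.5768
  t46: -0.5273
  t47: +0.4501
  t48: +1.8435
  t49: -0.6572
  t50: -0.5641
  t51: +1.3306
  t52: -2.7091
  t53: +0.7977
  t54: -0.1660
  t55: +2.4523
  t56: +1.4362
Σ = +48.1558 → |volume| = 48.16

Directed edges: 168 total, each appears once with its reverse present → watertight.

48.16 WATERTIGHT


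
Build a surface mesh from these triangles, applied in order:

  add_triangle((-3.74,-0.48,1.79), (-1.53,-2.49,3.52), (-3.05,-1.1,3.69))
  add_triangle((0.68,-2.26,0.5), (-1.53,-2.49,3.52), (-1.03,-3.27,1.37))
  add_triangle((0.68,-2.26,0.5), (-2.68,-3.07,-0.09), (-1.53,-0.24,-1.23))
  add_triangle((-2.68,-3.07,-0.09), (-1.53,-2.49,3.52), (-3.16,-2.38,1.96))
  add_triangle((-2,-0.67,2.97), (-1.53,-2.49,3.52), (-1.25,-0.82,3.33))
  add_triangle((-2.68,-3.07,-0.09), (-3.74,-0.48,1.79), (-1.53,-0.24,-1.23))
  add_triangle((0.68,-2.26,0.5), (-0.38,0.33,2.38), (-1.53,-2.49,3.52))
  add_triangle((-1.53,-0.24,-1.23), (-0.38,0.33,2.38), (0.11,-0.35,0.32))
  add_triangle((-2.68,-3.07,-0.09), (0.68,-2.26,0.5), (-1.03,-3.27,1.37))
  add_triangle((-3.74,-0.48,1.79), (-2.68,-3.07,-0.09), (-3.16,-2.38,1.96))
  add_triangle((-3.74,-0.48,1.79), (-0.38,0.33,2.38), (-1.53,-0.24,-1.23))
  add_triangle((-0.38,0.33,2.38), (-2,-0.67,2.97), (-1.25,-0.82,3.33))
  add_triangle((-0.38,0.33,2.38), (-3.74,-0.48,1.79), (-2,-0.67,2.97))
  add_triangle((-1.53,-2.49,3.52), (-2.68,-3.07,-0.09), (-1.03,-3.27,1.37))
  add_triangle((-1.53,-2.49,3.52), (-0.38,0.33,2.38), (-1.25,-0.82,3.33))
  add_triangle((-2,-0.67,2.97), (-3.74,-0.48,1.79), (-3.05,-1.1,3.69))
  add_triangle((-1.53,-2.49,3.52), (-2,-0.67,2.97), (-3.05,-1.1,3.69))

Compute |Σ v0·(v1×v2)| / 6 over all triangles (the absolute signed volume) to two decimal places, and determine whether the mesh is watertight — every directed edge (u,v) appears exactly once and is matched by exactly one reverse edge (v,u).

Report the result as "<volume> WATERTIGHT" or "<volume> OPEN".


Per-triangle v0·(v1×v2)/6:
  t1: +1.9573
  t2: +1.6972
  t3: +1.2775
  t4: +2.6583
  t5: +0.8045
  t6: +3.2970
  t7: +1.7920
  t8: -0.2745
  t9: +1.4611
  t10: +2.4500
  t11: +0.4035
  t12: +0.4675
  t13: +1.0415
  t14: +2.8716
  t15: +0.3564
  t16: +0.3144
  t17: +0.5857
Σ = +23.1610 → |volume| = 23.16

Directed edges: 51 total; 7 unmatched, e.g. (-3.74,-0.48,1.79)→(-1.53,-2.49,3.52) → open.

23.16 OPEN


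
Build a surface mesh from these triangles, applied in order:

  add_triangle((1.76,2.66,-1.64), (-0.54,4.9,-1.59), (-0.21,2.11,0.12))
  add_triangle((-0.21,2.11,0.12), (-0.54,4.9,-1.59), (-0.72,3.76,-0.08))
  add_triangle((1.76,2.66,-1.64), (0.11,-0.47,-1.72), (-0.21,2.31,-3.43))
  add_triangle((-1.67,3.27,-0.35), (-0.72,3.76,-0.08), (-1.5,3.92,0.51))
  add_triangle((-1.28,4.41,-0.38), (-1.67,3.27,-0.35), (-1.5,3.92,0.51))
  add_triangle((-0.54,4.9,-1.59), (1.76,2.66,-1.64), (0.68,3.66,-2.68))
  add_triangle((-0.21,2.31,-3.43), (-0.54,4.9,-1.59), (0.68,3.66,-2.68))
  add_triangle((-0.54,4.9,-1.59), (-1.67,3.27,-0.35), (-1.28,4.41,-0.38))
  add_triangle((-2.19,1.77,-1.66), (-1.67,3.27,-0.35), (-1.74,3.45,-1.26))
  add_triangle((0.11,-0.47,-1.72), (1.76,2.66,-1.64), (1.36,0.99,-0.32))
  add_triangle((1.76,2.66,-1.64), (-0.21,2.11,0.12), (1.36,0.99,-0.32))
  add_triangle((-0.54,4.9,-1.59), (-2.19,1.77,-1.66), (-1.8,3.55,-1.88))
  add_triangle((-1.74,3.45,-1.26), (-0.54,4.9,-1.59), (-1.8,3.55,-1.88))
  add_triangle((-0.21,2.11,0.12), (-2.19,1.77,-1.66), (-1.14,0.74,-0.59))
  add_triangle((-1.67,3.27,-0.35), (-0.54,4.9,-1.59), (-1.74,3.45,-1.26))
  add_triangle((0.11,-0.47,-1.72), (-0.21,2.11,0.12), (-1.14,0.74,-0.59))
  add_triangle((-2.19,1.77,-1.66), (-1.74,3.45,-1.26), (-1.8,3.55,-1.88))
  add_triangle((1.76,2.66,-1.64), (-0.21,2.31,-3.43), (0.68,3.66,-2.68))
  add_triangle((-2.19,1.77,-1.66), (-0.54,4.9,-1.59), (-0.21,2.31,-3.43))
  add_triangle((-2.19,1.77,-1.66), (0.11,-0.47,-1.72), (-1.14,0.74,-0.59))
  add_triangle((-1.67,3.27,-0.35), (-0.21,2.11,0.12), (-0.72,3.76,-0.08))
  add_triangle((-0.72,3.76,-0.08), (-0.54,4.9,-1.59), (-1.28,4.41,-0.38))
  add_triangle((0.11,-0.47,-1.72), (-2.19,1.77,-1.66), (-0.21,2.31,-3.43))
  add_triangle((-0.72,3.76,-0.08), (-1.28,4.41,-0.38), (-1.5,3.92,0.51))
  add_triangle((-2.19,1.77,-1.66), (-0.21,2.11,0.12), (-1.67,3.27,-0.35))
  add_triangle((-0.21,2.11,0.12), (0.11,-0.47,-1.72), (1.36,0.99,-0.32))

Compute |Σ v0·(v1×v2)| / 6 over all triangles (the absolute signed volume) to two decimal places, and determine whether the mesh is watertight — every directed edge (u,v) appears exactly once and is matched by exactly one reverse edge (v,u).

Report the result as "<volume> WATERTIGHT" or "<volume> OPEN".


19.05 WATERTIGHT

Per-triangle v0·(v1×v2)/6:
  t1: +1.3635
  t2: +0.2218
  t3: +1.9233
  t4: -0.5199
  t5: +0.4674
  t6: +1.8150
  t7: +2.3171
  t8: +0.6630
  t9: +0.6419
  t10: +0.6823
  t11: +0.6508
  t12: +0.0629
  t13: +0.6469
  t14: +0.2126
  t15: +0.9399
  t16: -0.6490
  t17: +0.4297
  t18: +1.2224
  t19: +4.4065
  t20: +0.1575
  t21: +0.0738
  t22: +0.4769
  t23: +1.8638
  t24: +0.2963
  t25: -0.4529
  t26: -0.8601
Σ = +19.0533 → |volume| = 19.05

Directed edges: 78 total, each appears once with its reverse present → watertight.


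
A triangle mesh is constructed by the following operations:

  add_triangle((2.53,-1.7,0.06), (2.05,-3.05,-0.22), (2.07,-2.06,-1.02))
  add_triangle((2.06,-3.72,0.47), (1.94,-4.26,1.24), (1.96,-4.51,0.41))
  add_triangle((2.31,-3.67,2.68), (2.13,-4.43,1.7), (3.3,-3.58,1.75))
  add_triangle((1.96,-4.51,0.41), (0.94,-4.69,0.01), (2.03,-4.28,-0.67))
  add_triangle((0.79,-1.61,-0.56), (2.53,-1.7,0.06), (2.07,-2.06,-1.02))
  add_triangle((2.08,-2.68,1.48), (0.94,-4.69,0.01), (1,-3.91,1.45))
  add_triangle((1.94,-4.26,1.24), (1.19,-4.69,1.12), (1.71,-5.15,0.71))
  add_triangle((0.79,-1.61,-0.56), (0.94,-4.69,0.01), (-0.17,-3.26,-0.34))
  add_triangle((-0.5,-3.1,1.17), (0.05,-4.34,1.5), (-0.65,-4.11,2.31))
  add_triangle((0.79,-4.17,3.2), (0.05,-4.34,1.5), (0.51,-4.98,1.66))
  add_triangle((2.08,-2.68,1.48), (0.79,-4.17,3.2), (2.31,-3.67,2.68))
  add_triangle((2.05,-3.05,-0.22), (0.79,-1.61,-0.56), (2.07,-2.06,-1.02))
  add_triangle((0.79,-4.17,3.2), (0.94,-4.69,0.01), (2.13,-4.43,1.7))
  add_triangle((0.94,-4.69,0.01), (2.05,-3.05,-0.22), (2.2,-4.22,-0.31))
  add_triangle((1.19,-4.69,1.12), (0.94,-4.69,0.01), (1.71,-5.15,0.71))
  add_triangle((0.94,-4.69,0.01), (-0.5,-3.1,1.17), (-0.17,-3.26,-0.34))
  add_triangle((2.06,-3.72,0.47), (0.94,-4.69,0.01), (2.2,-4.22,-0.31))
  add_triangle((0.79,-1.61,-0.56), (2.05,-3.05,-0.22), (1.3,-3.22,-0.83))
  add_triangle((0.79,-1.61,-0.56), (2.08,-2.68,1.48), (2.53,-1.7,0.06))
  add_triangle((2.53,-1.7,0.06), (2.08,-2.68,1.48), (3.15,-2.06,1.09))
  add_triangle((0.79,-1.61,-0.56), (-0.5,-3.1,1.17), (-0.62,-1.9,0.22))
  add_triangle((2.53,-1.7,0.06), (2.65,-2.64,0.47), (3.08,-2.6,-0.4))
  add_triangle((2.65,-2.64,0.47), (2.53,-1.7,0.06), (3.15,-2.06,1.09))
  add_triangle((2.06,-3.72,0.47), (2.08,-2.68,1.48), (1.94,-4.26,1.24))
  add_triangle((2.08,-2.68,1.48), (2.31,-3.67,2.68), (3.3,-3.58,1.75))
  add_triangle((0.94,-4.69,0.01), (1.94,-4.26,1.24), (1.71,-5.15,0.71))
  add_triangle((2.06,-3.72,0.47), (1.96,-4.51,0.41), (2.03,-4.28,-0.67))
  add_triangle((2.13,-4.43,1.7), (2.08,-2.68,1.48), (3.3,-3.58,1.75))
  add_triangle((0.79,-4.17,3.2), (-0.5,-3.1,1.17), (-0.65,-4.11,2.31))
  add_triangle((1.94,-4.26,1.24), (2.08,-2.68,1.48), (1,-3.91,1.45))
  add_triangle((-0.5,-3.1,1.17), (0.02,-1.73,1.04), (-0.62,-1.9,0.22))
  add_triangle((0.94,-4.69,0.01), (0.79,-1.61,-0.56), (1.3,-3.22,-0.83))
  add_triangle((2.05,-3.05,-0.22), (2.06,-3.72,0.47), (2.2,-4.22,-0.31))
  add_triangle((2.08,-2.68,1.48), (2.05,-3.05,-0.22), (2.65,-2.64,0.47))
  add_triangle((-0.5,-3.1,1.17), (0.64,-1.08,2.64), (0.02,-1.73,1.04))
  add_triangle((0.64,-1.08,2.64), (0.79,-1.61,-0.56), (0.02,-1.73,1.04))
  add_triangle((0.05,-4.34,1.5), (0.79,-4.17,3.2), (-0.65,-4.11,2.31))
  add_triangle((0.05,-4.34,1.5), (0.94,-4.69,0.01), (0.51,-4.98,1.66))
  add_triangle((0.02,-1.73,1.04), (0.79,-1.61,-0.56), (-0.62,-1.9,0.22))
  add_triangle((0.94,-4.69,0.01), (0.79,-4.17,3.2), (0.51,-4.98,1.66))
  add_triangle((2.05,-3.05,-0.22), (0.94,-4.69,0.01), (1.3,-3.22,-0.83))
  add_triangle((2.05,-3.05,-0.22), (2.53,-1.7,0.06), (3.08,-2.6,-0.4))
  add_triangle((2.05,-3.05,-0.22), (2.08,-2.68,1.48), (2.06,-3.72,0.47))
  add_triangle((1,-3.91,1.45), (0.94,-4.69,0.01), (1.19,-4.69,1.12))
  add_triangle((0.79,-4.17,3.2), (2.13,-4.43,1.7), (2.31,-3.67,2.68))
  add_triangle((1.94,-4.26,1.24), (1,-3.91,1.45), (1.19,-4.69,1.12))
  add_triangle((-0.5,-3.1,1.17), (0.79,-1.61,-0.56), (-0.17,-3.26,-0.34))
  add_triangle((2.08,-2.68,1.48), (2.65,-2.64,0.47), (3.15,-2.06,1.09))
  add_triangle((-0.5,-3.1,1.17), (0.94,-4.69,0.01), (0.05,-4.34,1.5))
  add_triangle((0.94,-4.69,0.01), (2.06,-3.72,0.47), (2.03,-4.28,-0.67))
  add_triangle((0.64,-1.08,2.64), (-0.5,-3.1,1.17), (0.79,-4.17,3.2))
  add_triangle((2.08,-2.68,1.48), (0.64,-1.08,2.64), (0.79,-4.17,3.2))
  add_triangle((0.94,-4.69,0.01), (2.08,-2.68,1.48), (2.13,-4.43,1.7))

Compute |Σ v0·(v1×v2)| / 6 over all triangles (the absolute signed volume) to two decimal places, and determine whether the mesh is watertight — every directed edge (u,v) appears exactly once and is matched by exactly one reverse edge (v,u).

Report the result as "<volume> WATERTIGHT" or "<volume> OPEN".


17.47 OPEN

Per-triangle v0·(v1×v2)/6:
  t1: +0.6782
  t2: +0.2754
  t3: +1.3307
  t4: +0.9275
  t5: -0.3232
  t6: -1.4893
  t7: +0.4193
  t8: +0.4894
  t9: +0.2950
  t10: +0.6087
  t11: -0.4981
  t12: +0.2841
  t13: +3.1588
  t14: -0.1190
  t15: +0.4515
  t16: +1.0529
  t17: +0.8169
  t18: +0.1062
  t19: -0.9640
  t20: -0.5831
  t21: +0.4588
  t22: +0.2625
  t23: +0.3776
  t24: +0.5558
  t25: -0.0976
  t26: -0.0587
  t27: +0.3698
  t28: -0.3065
  t29: -0.5626
  t30: +0.5782
  t31: -0.0141
  t32: -0.0174
  t33: +0.2401
  t34: +0.6512
  t35: -0.1821
  t36: -0.7192
  t37: +1.3645
  t38: +0.4882
  t39: -0.4879
  t40: +1.1585
  t41: +0.8252
  t42: -0.2735
  t43: +0.4791
  t44: +0.0940
  t45: +1.7850
  t46: +0.3453
  t47: -0.6370
  t48: +0.6717
  t49: +0.5611
  t50: -1.1211
  t51: +1.0029
  t52: +2.1537
  t53: +0.6074
Σ = +17.4706 → |volume| = 17.47

Directed edges: 159 total; 9 unmatched, e.g. (1.94,-4.26,1.24)→(1.96,-4.51,0.41) → open.


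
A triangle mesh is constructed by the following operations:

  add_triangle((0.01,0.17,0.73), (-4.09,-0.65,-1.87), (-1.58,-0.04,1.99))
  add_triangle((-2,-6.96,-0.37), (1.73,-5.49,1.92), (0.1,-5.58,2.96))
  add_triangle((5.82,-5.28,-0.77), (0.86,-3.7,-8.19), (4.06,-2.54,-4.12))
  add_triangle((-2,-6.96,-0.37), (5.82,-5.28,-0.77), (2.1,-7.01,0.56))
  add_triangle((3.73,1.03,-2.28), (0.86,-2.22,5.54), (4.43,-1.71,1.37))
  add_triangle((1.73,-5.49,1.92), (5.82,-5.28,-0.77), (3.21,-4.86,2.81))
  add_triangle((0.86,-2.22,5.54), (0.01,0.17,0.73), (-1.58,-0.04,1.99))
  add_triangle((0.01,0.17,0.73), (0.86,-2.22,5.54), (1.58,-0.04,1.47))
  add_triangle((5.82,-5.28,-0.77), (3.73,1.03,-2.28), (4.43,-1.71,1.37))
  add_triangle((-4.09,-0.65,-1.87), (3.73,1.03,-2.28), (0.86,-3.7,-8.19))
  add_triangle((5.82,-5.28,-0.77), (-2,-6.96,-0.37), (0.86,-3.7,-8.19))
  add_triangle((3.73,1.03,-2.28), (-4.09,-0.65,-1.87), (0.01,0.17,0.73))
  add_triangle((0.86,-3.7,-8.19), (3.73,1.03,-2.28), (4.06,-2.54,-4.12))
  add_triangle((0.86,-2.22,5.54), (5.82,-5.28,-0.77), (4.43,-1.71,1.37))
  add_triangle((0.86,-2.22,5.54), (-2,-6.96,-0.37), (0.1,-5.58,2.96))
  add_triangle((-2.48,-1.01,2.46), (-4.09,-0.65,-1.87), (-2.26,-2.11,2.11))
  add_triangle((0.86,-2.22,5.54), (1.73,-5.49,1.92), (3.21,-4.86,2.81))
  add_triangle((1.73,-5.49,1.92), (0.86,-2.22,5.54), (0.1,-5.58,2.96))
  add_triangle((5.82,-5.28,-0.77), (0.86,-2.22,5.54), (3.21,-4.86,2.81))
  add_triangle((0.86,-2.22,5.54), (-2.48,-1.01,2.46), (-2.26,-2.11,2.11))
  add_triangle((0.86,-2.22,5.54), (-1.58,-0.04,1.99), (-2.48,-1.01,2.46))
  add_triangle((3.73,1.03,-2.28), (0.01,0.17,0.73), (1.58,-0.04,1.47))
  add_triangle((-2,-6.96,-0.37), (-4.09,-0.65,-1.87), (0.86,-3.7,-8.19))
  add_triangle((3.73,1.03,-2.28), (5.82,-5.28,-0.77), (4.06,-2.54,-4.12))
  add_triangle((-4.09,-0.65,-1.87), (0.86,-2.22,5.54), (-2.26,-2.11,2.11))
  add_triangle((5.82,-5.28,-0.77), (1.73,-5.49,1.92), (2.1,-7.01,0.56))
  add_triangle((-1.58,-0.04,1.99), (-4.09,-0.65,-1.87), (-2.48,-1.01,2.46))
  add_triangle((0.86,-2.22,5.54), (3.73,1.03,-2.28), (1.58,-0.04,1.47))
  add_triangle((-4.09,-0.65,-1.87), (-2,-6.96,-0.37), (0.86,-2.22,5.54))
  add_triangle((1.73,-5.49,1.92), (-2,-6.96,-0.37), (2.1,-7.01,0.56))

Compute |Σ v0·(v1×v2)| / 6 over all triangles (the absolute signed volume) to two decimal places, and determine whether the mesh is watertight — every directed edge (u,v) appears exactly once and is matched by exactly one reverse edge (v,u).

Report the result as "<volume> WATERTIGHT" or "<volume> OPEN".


Per-triangle v0·(v1×v2)/6:
  t1: +0.2070
  t2: +8.1244
  t3: +19.1039
  t4: +10.2734
  t5: +4.8311
  t6: +8.2411
  t7: +0.7344
  t8: +0.6297
  t9: +12.3763
  t10: +12.9812
  t11: +66.9410
  t12: +0.6737
  t13: +13.4338
  t14: +15.3947
  t15: +5.5215
  t16: +2.9696
  t17: +7.1532
  t18: +7.3763
  t19: +6.1647
  t20: +3.2835
  t21: +2.0438
  t22: +0.4712
  t23: +40.2863
  t24: +13.3587
  t25: -1.0930
  t26: +7.4544
  t27: +1.6559
  t28: +1.9252
  t29: +22.4287
  t30: +6.9780
Σ = +301.9237 → |volume| = 301.92

Directed edges: 90 total, each appears once with its reverse present → watertight.

301.92 WATERTIGHT


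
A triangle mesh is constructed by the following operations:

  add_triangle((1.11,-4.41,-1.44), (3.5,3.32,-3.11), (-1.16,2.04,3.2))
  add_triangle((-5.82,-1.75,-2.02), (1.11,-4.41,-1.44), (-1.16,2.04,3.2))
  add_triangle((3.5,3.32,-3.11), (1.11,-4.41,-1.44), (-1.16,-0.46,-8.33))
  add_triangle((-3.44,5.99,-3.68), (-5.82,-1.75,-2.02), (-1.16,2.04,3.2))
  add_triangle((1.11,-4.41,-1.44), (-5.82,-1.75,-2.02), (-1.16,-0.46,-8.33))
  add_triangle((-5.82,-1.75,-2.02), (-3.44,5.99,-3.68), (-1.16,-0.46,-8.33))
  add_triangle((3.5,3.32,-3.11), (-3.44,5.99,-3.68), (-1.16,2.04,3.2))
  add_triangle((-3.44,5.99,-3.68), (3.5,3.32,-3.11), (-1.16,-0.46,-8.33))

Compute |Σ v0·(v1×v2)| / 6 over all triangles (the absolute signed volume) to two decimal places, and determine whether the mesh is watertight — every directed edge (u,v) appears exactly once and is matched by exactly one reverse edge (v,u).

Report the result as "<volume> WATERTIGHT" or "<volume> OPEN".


241.36 WATERTIGHT

Per-triangle v0·(v1×v2)/6:
  t1: +6.0817
  t2: +12.3479
  t3: +29.9993
  t4: +30.3074
  t5: +36.2806
  t6: +54.2825
  t7: +24.0496
  t8: +48.0095
Σ = +241.3584 → |volume| = 241.36

Directed edges: 24 total, each appears once with its reverse present → watertight.


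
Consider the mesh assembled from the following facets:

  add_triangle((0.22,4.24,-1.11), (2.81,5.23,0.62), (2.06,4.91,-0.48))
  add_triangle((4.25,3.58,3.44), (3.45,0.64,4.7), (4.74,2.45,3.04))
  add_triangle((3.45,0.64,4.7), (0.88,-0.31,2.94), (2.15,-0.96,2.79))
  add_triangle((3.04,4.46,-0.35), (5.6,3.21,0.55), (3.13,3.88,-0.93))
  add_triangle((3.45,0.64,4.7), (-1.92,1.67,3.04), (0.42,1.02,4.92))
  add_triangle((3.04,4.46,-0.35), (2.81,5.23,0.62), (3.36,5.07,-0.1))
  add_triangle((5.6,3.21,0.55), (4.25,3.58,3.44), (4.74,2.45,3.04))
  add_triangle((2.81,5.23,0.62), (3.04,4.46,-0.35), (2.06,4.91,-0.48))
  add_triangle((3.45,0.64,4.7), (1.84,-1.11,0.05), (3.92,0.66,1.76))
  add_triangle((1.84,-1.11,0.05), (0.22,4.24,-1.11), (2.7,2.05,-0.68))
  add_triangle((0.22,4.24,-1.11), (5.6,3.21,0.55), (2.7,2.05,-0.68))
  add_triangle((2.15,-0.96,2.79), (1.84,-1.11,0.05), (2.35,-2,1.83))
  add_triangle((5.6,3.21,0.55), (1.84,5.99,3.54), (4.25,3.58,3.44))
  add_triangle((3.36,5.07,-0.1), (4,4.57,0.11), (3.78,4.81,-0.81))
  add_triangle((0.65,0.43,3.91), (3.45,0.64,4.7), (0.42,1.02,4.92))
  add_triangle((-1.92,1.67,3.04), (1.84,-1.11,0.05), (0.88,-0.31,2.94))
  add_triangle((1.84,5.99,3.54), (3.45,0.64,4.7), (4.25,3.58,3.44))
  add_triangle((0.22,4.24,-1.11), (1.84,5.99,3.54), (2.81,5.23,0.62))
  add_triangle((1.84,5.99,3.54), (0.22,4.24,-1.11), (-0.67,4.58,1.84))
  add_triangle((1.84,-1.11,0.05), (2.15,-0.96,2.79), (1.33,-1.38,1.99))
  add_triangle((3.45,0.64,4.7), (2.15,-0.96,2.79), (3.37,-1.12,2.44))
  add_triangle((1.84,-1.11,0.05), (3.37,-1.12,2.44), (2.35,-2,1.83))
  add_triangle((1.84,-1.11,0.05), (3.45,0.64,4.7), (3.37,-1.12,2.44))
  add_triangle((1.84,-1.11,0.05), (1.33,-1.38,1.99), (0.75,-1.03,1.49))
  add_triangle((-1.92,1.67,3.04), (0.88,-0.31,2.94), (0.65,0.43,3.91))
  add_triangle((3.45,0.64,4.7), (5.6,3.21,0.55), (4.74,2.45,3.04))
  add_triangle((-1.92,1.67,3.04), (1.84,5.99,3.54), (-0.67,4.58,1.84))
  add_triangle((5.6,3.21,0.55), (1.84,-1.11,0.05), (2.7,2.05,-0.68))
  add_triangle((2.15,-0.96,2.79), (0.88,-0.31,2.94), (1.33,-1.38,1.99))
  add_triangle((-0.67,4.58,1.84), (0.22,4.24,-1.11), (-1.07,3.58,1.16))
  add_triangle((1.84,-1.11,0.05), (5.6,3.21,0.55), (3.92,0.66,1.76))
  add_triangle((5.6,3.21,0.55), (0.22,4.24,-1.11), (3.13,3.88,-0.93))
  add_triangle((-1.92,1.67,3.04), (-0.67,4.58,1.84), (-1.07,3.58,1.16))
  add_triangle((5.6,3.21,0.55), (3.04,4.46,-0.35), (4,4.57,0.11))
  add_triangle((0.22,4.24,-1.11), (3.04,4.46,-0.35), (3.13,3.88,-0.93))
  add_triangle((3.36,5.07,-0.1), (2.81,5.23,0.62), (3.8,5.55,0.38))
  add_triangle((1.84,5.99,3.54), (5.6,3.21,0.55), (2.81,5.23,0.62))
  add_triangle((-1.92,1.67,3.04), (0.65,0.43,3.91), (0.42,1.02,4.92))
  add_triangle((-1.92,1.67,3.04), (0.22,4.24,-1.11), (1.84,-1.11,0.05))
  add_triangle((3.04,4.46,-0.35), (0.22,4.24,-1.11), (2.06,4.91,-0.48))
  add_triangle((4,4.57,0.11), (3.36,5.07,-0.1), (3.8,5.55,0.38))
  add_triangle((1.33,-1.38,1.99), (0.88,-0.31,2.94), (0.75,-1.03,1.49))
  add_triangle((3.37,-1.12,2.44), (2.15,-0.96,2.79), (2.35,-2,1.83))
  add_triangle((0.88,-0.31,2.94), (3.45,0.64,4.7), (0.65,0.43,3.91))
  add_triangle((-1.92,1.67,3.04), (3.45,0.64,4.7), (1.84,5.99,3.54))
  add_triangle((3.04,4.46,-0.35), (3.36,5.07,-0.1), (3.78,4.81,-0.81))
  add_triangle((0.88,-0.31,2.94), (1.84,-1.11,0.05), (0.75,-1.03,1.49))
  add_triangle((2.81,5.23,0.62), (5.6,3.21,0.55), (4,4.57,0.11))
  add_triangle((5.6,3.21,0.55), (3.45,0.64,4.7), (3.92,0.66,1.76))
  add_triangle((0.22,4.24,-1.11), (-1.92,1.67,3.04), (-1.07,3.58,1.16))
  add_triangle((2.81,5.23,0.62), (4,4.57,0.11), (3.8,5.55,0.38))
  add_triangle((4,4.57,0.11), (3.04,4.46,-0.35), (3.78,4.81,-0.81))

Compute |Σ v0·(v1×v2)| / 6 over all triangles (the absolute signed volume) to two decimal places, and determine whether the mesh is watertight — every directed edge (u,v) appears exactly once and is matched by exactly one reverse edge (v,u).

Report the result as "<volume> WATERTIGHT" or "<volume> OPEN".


Per-triangle v0·(v1×v2)/6:
  t1: +1.0927
  t2: +3.3632
  t3: +1.3982
  t4: +1.8758
  t5: +2.0018
  t6: +0.0938
  t7: +3.5018
  t8: +1.0387
  t9: +2.8929
  t10: +0.2488
  t11: +3.0986
  t12: -0.6703
  t13: +10.3365
  t14: +0.6871
  t15: +0.8648
  t16: -0.2482
  t17: +9.2910
  t18: +7.0143
  t19: +6.5604
  t20: +0.6858
  t21: +1.5412
  t22: +0.9139
  t23: +0.6701
  t24: +0.0857
  t25: +0.6604
  t26: +2.1271
  t27: +6.3620
  t28: +1.9709
  t29: +0.5144
  t30: +1.3517
  t31: +2.9717
  t32: -2.5482
  t33: +1.3438
  t34: +0.6610
  t35: +1.5219
  t36: +0.3458
  t37: +9.7630
  t38: +0.4106
  t39: -4.3216
  t40: +0.5555
  t41: +0.3811
  t42: +0.1398
  t43: +0.8267
  t44: +1.1328
  t45: +17.1656
  t46: +0.0802
  t47: -0.6160
  t48: +1.6866
  t49: +4.7432
  t50: -0.1117
  t51: +0.0663
  t52: -0.4592
Σ = +107.0639 → |volume| = 107.06

Directed edges: 156 total, each appears once with its reverse present → watertight.

107.06 WATERTIGHT


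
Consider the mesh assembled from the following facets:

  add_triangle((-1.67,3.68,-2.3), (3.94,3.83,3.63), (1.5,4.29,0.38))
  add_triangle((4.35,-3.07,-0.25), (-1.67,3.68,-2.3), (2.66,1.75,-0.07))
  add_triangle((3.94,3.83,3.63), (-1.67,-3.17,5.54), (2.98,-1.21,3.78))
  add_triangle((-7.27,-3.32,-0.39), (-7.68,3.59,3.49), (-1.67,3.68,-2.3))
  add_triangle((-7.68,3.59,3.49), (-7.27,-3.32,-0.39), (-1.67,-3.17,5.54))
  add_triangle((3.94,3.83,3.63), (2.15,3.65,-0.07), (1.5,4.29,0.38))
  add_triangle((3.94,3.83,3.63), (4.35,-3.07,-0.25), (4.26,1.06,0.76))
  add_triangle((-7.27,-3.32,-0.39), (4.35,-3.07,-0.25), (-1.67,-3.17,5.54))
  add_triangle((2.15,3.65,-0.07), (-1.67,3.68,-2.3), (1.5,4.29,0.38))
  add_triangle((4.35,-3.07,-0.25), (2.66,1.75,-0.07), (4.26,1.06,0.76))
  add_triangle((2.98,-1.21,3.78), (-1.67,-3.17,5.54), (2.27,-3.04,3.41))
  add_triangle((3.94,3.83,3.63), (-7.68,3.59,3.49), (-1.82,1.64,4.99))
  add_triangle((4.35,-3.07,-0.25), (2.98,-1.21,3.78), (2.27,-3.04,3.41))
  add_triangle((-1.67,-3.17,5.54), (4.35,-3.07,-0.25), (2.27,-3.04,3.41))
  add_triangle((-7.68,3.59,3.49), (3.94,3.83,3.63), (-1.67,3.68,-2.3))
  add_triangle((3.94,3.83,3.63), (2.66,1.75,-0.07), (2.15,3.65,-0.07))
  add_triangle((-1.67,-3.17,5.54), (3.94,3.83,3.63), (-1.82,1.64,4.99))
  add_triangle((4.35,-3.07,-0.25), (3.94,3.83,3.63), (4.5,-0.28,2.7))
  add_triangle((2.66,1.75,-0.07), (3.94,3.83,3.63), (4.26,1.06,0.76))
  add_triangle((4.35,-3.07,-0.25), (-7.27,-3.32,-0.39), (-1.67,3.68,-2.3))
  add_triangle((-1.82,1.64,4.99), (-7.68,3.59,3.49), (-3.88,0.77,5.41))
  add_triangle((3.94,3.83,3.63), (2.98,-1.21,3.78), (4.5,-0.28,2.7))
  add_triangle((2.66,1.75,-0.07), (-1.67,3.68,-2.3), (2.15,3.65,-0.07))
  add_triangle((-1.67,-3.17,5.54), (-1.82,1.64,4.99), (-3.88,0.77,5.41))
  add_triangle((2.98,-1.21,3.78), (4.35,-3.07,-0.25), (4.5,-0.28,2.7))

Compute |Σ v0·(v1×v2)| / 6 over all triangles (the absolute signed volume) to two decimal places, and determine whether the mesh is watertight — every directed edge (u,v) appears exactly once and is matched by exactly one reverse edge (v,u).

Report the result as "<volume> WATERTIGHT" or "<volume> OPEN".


Per-triangle v0·(v1×v2)/6:
  t1: +2.0736
  t2: +6.4512
  t3: +18.0390
  t4: +40.0128
  t5: +59.7933
  t6: +2.7873
  t7: +6.5537
  t8: +35.9014
  t9: +2.4721
  t10: +2.3982
  t11: +7.0431
  t12: +24.7464
  t13: +6.4118
  t14: +5.4866
  t15: +42.3233
  t16: +3.7078
  t17: +22.6178
  t18: +6.0832
  t19: +3.3631
  t20: +16.1447
  t21: +9.2456
  t22: +7.0611
  t23: +2.2946
  t24: +8.2084
  t25: +6.3799
Σ = +347.5999 → |volume| = 347.60

Directed edges: 75 total; 3 unmatched, e.g. (-1.67,-3.17,5.54)→(-7.68,3.59,3.49) → open.

347.60 OPEN


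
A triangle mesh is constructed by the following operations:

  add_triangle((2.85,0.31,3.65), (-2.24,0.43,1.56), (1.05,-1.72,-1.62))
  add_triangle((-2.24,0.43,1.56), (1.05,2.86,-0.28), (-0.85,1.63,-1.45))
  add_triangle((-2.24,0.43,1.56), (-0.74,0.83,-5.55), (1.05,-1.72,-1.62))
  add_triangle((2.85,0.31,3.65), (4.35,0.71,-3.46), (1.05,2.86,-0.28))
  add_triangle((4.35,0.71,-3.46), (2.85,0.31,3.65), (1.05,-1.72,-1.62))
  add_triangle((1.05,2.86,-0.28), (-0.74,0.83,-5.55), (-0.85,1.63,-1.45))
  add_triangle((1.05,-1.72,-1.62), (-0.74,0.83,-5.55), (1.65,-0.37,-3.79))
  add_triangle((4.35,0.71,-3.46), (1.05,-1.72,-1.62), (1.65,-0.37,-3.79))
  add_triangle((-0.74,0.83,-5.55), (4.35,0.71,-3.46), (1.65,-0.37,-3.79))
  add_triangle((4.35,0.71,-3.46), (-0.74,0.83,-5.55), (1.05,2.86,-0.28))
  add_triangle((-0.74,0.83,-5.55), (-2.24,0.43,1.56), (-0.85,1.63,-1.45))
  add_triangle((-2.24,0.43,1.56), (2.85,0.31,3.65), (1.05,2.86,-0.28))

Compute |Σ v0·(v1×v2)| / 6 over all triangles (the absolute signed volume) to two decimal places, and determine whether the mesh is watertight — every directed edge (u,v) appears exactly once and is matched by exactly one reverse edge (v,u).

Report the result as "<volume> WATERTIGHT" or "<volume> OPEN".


63.93 WATERTIGHT

Per-triangle v0·(v1×v2)/6:
  t1: +2.9099
  t2: +2.5810
  t3: +3.6666
  t4: +11.5960
  t5: +8.2018
  t6: +3.1331
  t7: +2.8151
  t8: +3.0336
  t9: +4.5531
  t10: +12.3484
  t11: +2.7970
  t12: +6.2961
Σ = +63.9318 → |volume| = 63.93

Directed edges: 36 total, each appears once with its reverse present → watertight.


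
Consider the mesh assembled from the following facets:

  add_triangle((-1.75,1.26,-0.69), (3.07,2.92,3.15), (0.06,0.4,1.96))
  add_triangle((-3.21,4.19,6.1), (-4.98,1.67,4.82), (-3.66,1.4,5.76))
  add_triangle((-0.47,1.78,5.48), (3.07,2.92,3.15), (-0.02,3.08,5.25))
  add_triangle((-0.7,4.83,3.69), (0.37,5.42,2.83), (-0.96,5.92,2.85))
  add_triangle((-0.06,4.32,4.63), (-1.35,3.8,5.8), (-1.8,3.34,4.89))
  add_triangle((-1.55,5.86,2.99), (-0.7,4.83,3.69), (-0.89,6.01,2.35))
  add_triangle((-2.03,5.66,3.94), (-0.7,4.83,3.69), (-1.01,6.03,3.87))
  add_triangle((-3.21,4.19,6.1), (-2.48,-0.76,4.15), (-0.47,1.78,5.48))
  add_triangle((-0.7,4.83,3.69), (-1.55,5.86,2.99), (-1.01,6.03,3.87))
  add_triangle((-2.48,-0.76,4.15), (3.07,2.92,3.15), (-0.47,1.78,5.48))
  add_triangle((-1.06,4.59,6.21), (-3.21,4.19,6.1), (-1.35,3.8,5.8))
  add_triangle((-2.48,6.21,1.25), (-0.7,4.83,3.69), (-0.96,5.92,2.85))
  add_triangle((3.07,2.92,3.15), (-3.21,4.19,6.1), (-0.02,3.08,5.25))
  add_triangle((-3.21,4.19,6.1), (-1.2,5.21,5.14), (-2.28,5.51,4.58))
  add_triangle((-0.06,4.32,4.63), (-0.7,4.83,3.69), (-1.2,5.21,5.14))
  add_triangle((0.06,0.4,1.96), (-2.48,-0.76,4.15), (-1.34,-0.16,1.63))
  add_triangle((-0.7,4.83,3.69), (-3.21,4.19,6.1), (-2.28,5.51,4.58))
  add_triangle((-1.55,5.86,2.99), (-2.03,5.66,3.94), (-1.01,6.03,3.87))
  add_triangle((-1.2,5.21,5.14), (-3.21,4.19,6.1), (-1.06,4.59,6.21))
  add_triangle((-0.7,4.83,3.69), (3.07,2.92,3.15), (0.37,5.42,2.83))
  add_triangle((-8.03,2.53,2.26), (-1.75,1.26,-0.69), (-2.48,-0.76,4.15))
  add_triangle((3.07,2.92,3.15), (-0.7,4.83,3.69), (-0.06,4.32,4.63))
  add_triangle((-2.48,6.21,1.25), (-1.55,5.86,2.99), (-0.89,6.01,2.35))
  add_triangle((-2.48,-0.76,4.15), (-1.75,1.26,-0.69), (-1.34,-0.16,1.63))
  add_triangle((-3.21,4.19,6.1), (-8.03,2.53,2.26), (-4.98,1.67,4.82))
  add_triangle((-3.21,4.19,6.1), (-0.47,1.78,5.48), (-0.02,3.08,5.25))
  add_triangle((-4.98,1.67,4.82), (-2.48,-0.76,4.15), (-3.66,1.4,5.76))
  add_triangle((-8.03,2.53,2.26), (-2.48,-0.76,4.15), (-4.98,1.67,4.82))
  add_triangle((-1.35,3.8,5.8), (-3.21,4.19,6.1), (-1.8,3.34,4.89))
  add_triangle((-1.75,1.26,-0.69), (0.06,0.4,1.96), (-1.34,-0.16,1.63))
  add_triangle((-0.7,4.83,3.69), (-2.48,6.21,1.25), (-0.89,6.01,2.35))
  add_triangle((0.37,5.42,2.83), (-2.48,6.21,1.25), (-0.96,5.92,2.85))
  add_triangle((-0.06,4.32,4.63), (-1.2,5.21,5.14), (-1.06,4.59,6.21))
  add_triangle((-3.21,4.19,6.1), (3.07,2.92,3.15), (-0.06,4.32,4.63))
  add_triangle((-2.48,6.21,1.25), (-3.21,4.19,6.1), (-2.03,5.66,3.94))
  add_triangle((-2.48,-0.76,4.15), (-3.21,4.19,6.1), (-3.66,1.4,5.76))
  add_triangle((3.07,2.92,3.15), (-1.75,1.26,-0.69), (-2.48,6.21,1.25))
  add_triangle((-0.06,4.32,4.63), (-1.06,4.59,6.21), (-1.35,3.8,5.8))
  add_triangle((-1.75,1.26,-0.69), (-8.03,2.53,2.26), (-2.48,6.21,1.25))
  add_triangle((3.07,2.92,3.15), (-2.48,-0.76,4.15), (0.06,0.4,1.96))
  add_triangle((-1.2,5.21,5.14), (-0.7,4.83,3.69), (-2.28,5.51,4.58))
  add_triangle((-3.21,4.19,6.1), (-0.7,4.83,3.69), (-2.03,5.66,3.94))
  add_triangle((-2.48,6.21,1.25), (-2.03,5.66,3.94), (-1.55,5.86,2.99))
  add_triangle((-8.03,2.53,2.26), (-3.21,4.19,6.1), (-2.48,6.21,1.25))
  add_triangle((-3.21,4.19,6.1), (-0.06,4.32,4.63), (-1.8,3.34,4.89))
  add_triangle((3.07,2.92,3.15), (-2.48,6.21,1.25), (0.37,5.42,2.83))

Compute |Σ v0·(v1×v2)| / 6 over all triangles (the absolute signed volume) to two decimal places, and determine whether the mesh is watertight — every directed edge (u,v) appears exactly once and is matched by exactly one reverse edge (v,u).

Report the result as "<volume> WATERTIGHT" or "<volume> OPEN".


Per-triangle v0·(v1×v2)/6:
  t1: -2.6468
  t2: +5.3019
  t3: +3.4484
  t4: +1.6636
  t5: -0.9571
  t6: +1.2417
  t7: +0.6754
  t8: +9.4576
  t9: -0.2527
  t10: +2.7510
  t11: +0.9743
  t12: +1.8406
  t13: +4.6378
  t14: +3.3946
  t15: +1.0047
  t16: -0.3100
  t17: -2.6809
  t18: +1.0139
  t19: +3.2734
  t20: +4.5409
  t21: -0.8344
  t22: +3.3201
  t23: +1.8971
  t24: +0.0798
  t25: +13.8400
  t26: +4.2414
  t27: +3.1803
  t28: +7.5181
  t29: -0.1119
  t30: -0.9143
  t31: -2.7975
  t32: +1.8229
  t33: +1.3662
  t34: +3.6507
  t35: +5.7077
  t36: +1.5389
  t37: +0.8308
  t38: +0.0336
  t39: +9.1150
  t40: +0.3784
  t41: +1.2503
  t42: +3.6278
  t43: +1.8590
  t44: +35.4064
  t45: -0.9416
  t46: +0.9032
Σ = +134.3401 → |volume| = 134.34

Directed edges: 138 total, each appears once with its reverse present → watertight.

134.34 WATERTIGHT
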